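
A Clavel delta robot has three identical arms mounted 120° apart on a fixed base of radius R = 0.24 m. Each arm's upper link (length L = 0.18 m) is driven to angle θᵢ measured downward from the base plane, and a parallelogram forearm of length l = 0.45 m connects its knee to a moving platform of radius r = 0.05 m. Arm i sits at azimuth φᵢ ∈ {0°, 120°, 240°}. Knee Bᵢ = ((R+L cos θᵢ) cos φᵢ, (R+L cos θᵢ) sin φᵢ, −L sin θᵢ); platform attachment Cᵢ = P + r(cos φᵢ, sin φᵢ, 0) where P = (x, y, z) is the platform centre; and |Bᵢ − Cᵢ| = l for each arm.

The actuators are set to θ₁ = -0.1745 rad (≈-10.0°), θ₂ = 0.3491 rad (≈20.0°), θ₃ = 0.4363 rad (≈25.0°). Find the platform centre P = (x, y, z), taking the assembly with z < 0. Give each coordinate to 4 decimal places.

(0.0582, 0.0091, -0.2957)

φ1=0.0°: virtual centre (0.3673, 0.0000, 0.0313), radius l
arm 2 at φ=120.0°: ρ2 = 0.3591;  O2 = (-0.1796, 0.3110, -0.0616)
arm 3 at φ=240.0°: ρ3 = 0.3531;  O3 = (-0.1766, -0.3058, -0.0761)
eliminate P² terms by subtracting sphere 1 from 2 and 3
linear system: -1.0937x+0.6221y = -0.0031−-0.1856z; -1.0877x+-0.6117y = -0.0054−-0.2146z
Cramer: x(z) = 0.0039-0.1836z;  y(z) = 0.0019-0.0244z
sphere 1 gives Az²+Bz+C=0 with A=1.0343, B=0.0709, C=-0.0695;  B²−4AC=0.2925;  roots -0.2957, 0.2272;  negative root z = -0.2957
x = 0.0582, y = 0.0091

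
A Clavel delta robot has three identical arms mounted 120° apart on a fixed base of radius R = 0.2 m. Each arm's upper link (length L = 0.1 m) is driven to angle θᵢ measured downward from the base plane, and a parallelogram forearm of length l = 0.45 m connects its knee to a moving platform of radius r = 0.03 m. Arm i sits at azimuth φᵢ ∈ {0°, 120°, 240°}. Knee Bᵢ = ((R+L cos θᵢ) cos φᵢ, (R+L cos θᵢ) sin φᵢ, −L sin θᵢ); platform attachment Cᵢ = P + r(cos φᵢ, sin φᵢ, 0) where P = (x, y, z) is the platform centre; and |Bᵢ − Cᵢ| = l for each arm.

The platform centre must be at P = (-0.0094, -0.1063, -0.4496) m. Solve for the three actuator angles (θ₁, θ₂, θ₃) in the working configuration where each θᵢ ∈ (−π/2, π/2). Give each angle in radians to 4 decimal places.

arm 1 (φ=0.0°): x'=-0.0094, y'=-0.1063
  A cos θ + B sin θ = C:  0.1794·cos θ + -0.4496·sin θ = -0.2656
  √(A²+B²)=0.4841;  θ1 = -1.1911+2.1516 ≈ 0.9605
arm 2 (φ=120.0°): x'=-0.0874, y'=0.0613
  A=0.2574, B=-0.4496, C=(l²−L²−A²−y'²−z²)/(2L)=-0.3982
  √(A²+B²)=0.5180;  θ2 = -1.0509+2.4474 ≈ 1.3965
φ3=240.0° → target in arm frame (0.0968, 0.0450)
  A=0.0732, B=-0.4496, C=(l²−L²−A²−y'²−z²)/(2L)=-0.0852
  θ3 = atan2(B,A) + arccos(C/0.4555) = 0.3495

θ₁ = 0.9605, θ₂ = 1.3965, θ₃ = 0.3495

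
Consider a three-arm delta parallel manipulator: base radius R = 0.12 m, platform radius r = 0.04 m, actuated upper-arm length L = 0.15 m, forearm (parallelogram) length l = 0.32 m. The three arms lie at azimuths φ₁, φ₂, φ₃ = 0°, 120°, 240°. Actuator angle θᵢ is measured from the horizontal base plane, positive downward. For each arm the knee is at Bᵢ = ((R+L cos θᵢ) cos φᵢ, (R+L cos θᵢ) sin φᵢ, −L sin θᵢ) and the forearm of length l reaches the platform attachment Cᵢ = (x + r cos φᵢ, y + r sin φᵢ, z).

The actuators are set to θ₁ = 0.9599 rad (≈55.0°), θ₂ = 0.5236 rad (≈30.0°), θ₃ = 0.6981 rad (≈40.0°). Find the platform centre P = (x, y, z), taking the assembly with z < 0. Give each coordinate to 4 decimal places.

(-0.0589, 0.0235, -0.3493)

φ1=0.0°: virtual centre (0.1660, 0.0000, -0.1229), radius l
φ2=120.0°: virtual centre (-0.1050, 0.1818, -0.0750), radius l
φ3=240.0°: virtual centre (-0.0975, -0.1688, -0.0964), radius l
subtract pairs → two planes through P
linear system: -0.5420x+0.3636y = 0.0070−0.0957z; -0.5270x+-0.3376y = 0.0046−0.0529z
det = 0.3746;  x = -0.0108+0.1376z,  y = 0.0032+-0.0581z
into |P−S₁|² = l²: 1.0223z² + 0.1967z + -0.0560 = 0;  Δ = 0.2678;  z = -0.3493 or 0.1569 → z<0 root = -0.3493
x = -0.0589, y = 0.0235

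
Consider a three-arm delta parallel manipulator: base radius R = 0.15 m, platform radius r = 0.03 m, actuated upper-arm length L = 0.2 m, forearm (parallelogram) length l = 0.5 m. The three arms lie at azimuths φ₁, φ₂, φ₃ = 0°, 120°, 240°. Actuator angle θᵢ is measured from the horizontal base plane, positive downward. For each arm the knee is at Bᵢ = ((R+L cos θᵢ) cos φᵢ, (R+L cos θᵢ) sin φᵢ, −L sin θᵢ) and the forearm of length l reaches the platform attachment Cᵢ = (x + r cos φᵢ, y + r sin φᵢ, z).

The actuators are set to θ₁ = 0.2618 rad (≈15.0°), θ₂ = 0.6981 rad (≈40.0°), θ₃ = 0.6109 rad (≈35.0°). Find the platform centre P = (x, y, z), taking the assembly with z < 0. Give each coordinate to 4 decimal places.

S1 = (0.3132·cos0.0°, 0.3132·sin0.0°, -0.0518) = (0.3132, 0.0000, -0.0518)
S2 = (0.2732·cos120.0°, 0.2732·sin120.0°, -0.1286) = (-0.1366, 0.2366, -0.1286)
φ3=240.0°: virtual centre (-0.1419, -0.2458, -0.1147), radius l
|S₂|²−|S₁|² = -0.0096;  |S₃|²−|S₁|² = -0.0070
plane₁₂: -0.8996x+0.4732y+-0.1536z = -0.0096
det = 0.8730;  x = 0.0092+-0.1547z,  y = -0.0027+0.0304z
quadratic in z: (1.0249)z²+(0.1974)z+(-0.1549)=0, √Δ=0.8210 → z ∈ {-0.4969, 0.3042}; z = -0.4969 (taking z<0)
x = 0.0861, y = -0.0178

(0.0861, -0.0178, -0.4969)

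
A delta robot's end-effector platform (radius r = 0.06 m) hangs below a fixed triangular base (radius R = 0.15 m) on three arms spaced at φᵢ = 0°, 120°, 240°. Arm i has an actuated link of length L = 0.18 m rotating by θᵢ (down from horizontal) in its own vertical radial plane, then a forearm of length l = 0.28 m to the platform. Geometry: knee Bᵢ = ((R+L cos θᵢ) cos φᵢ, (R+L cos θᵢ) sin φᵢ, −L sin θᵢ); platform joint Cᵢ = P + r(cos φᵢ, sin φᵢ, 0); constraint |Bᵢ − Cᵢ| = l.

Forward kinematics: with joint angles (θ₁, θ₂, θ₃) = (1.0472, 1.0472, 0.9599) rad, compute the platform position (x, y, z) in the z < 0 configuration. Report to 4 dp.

(-0.0075, -0.0130, -0.3634)

arm 1 at φ=0.0°: (R−r)+L cos θ1 = 0.1800;  S1 = (0.1800, 0.0000, -0.1559)
arm 2 at φ=120.0°: (R−r)+L cos θ2 = 0.1800;  S2 = (-0.0900, 0.1559, -0.1559)
S3 = (0.1932·cos240.0°, 0.1932·sin240.0°, -0.1474) = (-0.0966, -0.1674, -0.1474)
eliminate P² terms by subtracting sphere 1 from 2 and 3
[-0.5400 0.3118 0.0000]·P = 0.0000;  [-0.5532 -0.3347 0.0169]·P = 0.0024
det = 0.3532;  x = -0.0021+0.0149z,  y = -0.0036+0.0258z
into |P−S₁|² = l²: 1.0009z² + 0.3062z + -0.0209 = 0;  Δ = 0.1775;  z = -0.3634 or 0.0575 → z<0 root = -0.3634
x = -0.0075, y = -0.0130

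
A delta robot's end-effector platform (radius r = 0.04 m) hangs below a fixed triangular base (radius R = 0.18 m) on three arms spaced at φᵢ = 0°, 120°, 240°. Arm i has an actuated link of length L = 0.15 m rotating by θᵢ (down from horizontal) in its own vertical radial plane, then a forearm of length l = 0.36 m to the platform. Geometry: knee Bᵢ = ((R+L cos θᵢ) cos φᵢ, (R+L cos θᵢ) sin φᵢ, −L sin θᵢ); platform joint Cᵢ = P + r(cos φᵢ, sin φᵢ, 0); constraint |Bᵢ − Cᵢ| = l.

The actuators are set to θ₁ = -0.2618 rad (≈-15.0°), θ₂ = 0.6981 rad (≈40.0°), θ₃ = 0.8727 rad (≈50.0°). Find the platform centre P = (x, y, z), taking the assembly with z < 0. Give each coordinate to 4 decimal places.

arm 1 at φ=0.0°: e+L cos θ1 = 0.2849;  centre 1 = (0.2849, 0.0000, 0.0388)
arm 2 at φ=120.0°: e+L cos θ2 = 0.2549;  centre 2 = (-0.1275, 0.2208, -0.0964)
arm 3 at φ=240.0°: e+L cos θ3 = 0.2364;  centre 3 = (-0.1182, -0.2047, -0.1149)
eliminate P² terms by subtracting sphere 1 from 2 and 3
linear system: -0.8247x+0.4415y = -0.0084−-0.2705z; -0.8062x+-0.4095y = -0.0136−-0.3075z
Cramer: x(z) = 0.0136-0.3554z;  y(z) = 0.0064-0.0512z
sphere 1 gives Az²+Bz+C=0 with A=1.1289, B=0.1145, C=-0.0545;  B²−4AC=0.2590;  roots -0.2761, 0.1747;  negative root z = -0.2761
x = 0.1117, y = 0.0205

(0.1117, 0.0205, -0.2761)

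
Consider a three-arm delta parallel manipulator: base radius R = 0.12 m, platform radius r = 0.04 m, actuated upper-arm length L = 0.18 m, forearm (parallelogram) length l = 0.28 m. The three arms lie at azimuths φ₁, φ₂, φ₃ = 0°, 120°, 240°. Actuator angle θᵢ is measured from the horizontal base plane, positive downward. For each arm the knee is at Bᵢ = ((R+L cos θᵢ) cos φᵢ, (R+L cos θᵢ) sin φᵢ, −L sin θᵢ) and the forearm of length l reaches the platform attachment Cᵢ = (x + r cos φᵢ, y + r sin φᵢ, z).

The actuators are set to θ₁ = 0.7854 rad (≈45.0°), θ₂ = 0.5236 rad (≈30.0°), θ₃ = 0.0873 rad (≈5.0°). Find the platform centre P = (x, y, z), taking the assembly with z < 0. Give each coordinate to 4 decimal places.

arm 1 at φ=0.0°: ρ1 = 0.2073;  centre 1 = (0.2073, 0.0000, -0.1273)
centre 2 = (0.2359·cos120.0°, 0.2359·sin120.0°, -0.0900) = (-0.1179, 0.2043, -0.0900)
φ3=240.0°: virtual centre (-0.1297, -0.2246, -0.0157), radius l
subtract pairs → two planes through P
linear system: -0.6504x+0.4086y = 0.0046−0.0746z; -0.6739x+-0.4491y = 0.0083−0.2232z
det = 0.5675;  x = -0.0096+0.2197z,  y = -0.0041+0.1673z
sphere 1 gives Az²+Bz+C=0 with A=1.0762, B=0.1579, C=-0.0151;  B²−4AC=0.0901;  roots -0.2128, 0.0661;  negative root z = -0.2128
x = -0.0564, y = -0.0397

(-0.0564, -0.0397, -0.2128)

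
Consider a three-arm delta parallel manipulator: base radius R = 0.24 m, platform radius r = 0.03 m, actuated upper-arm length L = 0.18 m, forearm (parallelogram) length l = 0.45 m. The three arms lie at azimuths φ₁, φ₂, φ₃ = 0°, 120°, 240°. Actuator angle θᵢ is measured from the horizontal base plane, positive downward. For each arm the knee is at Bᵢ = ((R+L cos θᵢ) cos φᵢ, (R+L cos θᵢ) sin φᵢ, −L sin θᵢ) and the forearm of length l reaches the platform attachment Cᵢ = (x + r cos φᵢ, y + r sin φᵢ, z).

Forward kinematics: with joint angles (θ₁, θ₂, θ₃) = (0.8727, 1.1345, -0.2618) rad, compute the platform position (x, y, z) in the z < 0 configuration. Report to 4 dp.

arm 1 at φ=0.0°: ρ1 = 0.3257;  centre 1 = (0.3257, 0.0000, -0.1379)
φ2=120.0°: virtual centre (-0.1430, 0.2477, -0.1631), radius l
φ3=240.0°: virtual centre (-0.1919, -0.3324, 0.0466), radius l
|centre ₂|²−|centre ₁|² = -0.0166;  |centre ₃|²−|centre ₁|² = 0.0244
linear system: -0.9375x+0.4955y = -0.0166−-0.0505z; -1.0353x+-0.6649y = 0.0244−0.3690z
det = 1.1362;  x = -0.0009+0.1313z,  y = -0.0353+0.3504z
into |P−centre ₁|² = l²: 1.1400z² + 0.1652z + -0.0756 = 0;  Δ = 0.3719;  z = -0.3399 or 0.1950 → z<0 root = -0.3399
x = -0.0456, y = -0.1544

(-0.0456, -0.1544, -0.3399)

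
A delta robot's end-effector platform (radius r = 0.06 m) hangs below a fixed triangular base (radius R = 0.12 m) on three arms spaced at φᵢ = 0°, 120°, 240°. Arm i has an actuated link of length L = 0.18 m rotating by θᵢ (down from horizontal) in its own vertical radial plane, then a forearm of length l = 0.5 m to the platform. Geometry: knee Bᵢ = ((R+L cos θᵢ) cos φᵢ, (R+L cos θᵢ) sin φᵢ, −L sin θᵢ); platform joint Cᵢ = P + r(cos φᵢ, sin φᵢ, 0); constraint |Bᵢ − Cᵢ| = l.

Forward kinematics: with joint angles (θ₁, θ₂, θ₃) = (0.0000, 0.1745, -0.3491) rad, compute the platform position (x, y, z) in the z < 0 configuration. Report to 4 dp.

arm 1 at φ=0.0°: ρ1 = 0.2400;  centre 1 = (0.2400, 0.0000, 0.0000)
centre 2 = (0.2373·cos120.0°, 0.2373·sin120.0°, -0.0313) = (-0.1186, 0.2055, -0.0313)
arm 3 at φ=240.0°: ρ3 = 0.2291;  centre 3 = (-0.1146, -0.1984, 0.0616)
|centre ₂|²−|centre ₁|² = -0.0003;  |centre ₃|²−|centre ₁|² = -0.0013
plane₁₂: -0.7173x+0.4110y+-0.0625z = -0.0003
det = 0.5761;  x = 0.0012+0.0448z,  y = 0.0012+0.2302z
sphere 1 gives Az²+Bz+C=0 with A=1.0550, B=-0.0208, C=-0.1930;  B²−4AC=0.8147;  roots -0.4179, 0.4376;  negative root z = -0.4179
x = -0.0176, y = -0.0950

(-0.0176, -0.0950, -0.4179)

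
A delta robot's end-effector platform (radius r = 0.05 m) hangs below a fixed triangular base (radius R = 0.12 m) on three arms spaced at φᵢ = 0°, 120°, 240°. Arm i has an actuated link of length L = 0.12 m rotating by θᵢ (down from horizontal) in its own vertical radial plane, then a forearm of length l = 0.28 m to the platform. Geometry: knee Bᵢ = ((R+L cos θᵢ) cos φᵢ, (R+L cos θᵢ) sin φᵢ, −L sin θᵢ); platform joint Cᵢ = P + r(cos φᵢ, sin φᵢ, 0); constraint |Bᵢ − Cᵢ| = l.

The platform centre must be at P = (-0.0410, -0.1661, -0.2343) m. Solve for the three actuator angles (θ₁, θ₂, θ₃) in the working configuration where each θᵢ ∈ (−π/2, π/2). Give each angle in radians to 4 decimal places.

φ1=0.0° → target in arm frame (-0.0410, -0.1661)
  A cos θ + B sin θ = C:  0.1110·cos θ + -0.2343·sin θ = -0.1284
  γ=atan2(-0.2343,0.1110)=-1.1284;  ψ=arccos(-0.4951)=2.0887;  θ1=γ+ψ≈0.9604
φ2=120.0° → target in arm frame (-0.1233, 0.1186)
  A=0.1933, B=-0.2343, C=(l²−L²−A²−y'²−z²)/(2L)=-0.1764
  γ=atan2(-0.2343,0.1933)=-0.8809;  ψ=arccos(-0.5807)=2.1904;  θ2=γ+ψ≈1.3095
arm 3 (φ=240.0°): x'=0.1643, y'=0.0475
  e−x'=-0.0943;  (l²−L²−(e−x')²−y'²−z²)/2L = -0.0086
  θ3 = atan2(B,A) + arccos(C/0.2526) = -0.3489

θ₁ = 0.9604, θ₂ = 1.3095, θ₃ = -0.3489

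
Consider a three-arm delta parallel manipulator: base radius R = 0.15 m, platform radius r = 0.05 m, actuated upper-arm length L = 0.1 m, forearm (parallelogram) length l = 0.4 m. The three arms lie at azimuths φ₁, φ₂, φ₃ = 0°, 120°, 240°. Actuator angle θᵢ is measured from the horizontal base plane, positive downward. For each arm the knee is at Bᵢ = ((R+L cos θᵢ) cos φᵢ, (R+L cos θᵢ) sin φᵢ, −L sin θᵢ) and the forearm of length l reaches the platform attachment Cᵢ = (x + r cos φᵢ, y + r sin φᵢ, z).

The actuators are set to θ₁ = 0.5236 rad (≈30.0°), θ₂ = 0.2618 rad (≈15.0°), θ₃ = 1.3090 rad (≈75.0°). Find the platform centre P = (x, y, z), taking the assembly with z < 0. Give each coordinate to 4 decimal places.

arm 1 at φ=0.0°: (R−r)+L cos θ1 = 0.1866;  centre 1 = (0.1866, 0.0000, -0.0500)
φ2=120.0°: virtual centre (-0.0983, 0.1703, -0.0259), radius l
centre 3 = (0.1259·cos240.0°, 0.1259·sin240.0°, -0.0966) = (-0.0629, -0.1090, -0.0966)
|centre ₂|²−|centre ₁|² = 0.0020;  |centre ₃|²−|centre ₁|² = -0.0121
[-0.5698 0.3405 0.0482]·P = 0.0020;  [-0.4991 -0.2180 -0.0932]·P = -0.0121
det = 0.2942;  x = 0.0126+-0.0721z,  y = 0.0269+-0.2623z
quadratic in z: (1.0740)z²+(0.1110)z+(-0.1265)=0, √Δ=0.7455 → z ∈ {-0.3987, 0.2954}; z = -0.3987 (taking z<0)
x = 0.0413, y = 0.1315

(0.0413, 0.1315, -0.3987)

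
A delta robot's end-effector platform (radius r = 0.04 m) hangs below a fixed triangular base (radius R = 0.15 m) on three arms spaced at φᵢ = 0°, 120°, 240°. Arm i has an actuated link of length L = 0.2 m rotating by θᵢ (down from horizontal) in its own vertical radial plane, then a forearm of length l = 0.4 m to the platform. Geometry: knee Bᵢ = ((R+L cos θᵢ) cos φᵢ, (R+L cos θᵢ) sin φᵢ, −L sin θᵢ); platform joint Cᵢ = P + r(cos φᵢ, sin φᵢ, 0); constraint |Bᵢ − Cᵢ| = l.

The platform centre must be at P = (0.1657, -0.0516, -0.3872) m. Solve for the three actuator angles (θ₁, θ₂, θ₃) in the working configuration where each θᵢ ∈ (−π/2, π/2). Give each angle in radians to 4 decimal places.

φ1=0.0° → target in arm frame (0.1657, -0.0516)
  A=-0.0557, B=-0.3872, C=(l²−L²−A²−y'²−z²)/(2L)=-0.0892
  γ=atan2(-0.3872,-0.0557)=-1.7137;  ψ=arccos(-0.2281)=1.8009;  θ1=γ+ψ≈0.0872
φ2=120.0° → target in arm frame (-0.1275, -0.1177)
  A=0.2375, B=-0.3872, C=(l²−L²−A²−y'²−z²)/(2L)=-0.2505
  √(A²+B²)=0.4543;  θ2 = -1.0205+2.1549 ≈ 1.1344
φ3=240.0° → target in arm frame (-0.0382, 0.1693)
  A cos θ + B sin θ = C:  0.1482·cos θ + -0.3872·sin θ = -0.2013
  √(A²+B²)=0.4146;  θ3 = -1.2053+2.0779 ≈ 0.8726

θ₁ = 0.0872, θ₂ = 1.1344, θ₃ = 0.8726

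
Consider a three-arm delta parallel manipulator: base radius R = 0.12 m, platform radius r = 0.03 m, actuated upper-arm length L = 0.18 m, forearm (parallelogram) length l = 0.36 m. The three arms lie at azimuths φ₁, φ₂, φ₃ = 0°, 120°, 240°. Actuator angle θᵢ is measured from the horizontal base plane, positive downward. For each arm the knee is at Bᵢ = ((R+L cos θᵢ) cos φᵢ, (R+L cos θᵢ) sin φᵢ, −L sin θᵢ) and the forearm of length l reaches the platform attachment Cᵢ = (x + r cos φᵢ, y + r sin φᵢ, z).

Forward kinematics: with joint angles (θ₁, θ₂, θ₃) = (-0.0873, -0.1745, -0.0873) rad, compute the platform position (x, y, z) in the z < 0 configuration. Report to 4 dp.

(-0.0040, 0.0069, -0.2185)

O1 = (0.2693·cos0.0°, 0.2693·sin0.0°, 0.0157) = (0.2693, 0.0000, 0.0157)
arm 2 at φ=120.0°: e+L cos θ2 = 0.2673;  O2 = (-0.1336, 0.2315, 0.0313)
φ3=240.0°: virtual centre (-0.1347, -0.2332, 0.0157), radius l
eliminate P² terms by subtracting sphere 1 from 2 and 3
plane₁₂: -0.8059x+0.4629y+0.0311z = -0.0004
det = 0.7499;  x = 0.0002+0.0194z,  y = -0.0004+-0.0335z
quadratic in z: (1.0015)z²+(-0.0418)z+(-0.0569)=0, √Δ=0.4795 → z ∈ {-0.2185, 0.2602}; z = -0.2185 (taking z<0)
x = -0.0040, y = 0.0069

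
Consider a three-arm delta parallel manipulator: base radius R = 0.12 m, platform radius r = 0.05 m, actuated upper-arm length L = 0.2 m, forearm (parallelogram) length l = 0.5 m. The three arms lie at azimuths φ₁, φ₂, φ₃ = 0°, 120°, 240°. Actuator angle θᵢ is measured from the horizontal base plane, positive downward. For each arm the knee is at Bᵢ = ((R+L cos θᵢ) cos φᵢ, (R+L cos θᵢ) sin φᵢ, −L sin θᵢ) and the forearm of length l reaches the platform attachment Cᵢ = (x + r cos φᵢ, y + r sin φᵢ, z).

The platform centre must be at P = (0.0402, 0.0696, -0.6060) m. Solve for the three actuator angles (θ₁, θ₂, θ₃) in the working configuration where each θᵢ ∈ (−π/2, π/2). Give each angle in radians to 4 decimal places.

θ₁ = 0.7854, θ₂ = 0.7854, θ₃ = 1.0472

rotate P by −φ1: (0.0402, 0.0696, -0.6060)
  e−x'=0.0298;  (l²−L²−(e−x')²−y'²−z²)/2L = -0.4074
  γ=atan2(-0.6060,0.0298)=-1.5217;  ψ=arccos(-0.6715)=2.3070;  θ1=γ+ψ≈0.7854
arm 2 (φ=120.0°): x'=0.0402, y'=-0.0696
  e−x'=0.0298;  (l²−L²−(e−x')²−y'²−z²)/2L = -0.4074
  γ=atan2(-0.6060,0.0298)=-1.5216;  ψ=arccos(-0.6715)=2.3070;  θ2=γ+ψ≈0.7854
φ3=240.0° → target in arm frame (-0.0804, 0.0000)
  A=0.1504, B=-0.6060, C=(l²−L²−A²−y'²−z²)/(2L)=-0.4496
  √(A²+B²)=0.6244;  θ3 = -1.3276+2.3748 ≈ 1.0472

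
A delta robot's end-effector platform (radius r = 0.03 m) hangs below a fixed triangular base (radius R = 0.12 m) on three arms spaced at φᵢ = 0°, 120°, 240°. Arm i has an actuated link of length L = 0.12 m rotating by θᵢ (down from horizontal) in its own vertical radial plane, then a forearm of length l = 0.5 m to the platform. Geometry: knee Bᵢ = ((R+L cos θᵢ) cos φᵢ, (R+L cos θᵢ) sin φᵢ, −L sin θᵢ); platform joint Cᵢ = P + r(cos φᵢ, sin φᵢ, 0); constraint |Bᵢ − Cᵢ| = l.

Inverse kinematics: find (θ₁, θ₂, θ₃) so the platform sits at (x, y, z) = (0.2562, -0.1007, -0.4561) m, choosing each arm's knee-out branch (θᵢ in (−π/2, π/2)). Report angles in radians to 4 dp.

θ₁ = -0.2619, θ₂ = 1.3961, θ₃ = 0.8727

arm 1 (φ=0.0°): x'=0.2562, y'=-0.1007
  A cos θ + B sin θ = C:  -0.1662·cos θ + -0.4561·sin θ = -0.0425
  γ=atan2(-0.4561,-0.1662)=-1.9202;  ψ=arccos(-0.0875)=1.6584;  θ1=γ+ψ≈-0.2619
φ2=120.0° → target in arm frame (-0.2153, -0.1715)
  A=0.3053, B=-0.4561, C=(l²−L²−A²−y'²−z²)/(2L)=-0.3961
  γ=atan2(-0.4561,0.3053)=-0.9809;  ψ=arccos(-0.7217)=2.3770;  θ2=γ+ψ≈1.3961
arm 3 (φ=240.0°): x'=-0.0409, y'=0.2722
  e−x'=0.1309;  (l²−L²−(e−x')²−y'²−z²)/2L = -0.2653
  √(A²+B²)=0.4745;  θ3 = -1.2913+2.1640 ≈ 0.8727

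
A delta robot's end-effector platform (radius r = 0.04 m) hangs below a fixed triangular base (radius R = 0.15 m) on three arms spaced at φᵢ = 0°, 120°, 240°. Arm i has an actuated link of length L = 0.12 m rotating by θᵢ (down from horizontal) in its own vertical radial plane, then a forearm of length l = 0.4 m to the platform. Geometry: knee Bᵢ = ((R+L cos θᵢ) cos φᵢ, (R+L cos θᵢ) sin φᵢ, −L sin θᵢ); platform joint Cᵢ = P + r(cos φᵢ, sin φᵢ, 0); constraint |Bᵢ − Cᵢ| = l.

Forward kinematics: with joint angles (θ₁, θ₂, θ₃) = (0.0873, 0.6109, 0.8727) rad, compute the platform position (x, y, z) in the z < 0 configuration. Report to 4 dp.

(0.0936, 0.0357, -0.3850)

centre 1 = (0.2295·cos0.0°, 0.2295·sin0.0°, -0.0105) = (0.2295, 0.0000, -0.0105)
φ2=120.0°: virtual centre (-0.1041, 0.1804, -0.0688), radius l
centre 3 = (0.1871·cos240.0°, 0.1871·sin240.0°, -0.0919) = (-0.0936, -0.1621, -0.0919)
|centre ₂|²−|centre ₁|² = -0.0047;  |centre ₃|²−|centre ₁|² = -0.0093
linear system: -0.6674x+0.3608y = -0.0047−-0.1167z; -0.6462x+-0.3241y = -0.0093−-0.1629z
det = 0.4495;  x = 0.0109+-0.2150z,  y = 0.0071+-0.0741z
sphere 1 gives Az²+Bz+C=0 with A=1.0517, B=0.1139, C=-0.1120;  B²−4AC=0.4842;  roots -0.3850, 0.2767;  negative root z = -0.3850
x = 0.0936, y = 0.0357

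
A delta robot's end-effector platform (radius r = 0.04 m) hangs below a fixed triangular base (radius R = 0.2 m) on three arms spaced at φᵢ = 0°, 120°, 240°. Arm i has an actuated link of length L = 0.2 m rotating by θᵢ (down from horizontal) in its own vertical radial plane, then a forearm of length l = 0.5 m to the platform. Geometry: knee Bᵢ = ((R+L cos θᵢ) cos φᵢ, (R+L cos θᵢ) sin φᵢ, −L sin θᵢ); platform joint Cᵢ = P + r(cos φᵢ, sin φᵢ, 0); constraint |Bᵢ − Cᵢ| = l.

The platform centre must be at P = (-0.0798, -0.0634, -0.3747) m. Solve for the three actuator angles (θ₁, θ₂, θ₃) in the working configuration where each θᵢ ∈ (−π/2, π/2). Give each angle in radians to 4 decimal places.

rotate P by −φ1: (-0.0798, -0.0634, -0.3747)
  e−x'=0.2398;  (l²−L²−(e−x')²−y'²−z²)/2L = 0.0202
  √(A²+B²)=0.4449;  θ1 = -1.0015+1.5254 ≈ 0.5239
rotate P by −φ2: (-0.0150, 0.1008, -0.3747)
  A cos θ + B sin θ = C:  0.1750·cos θ + -0.3747·sin θ = 0.0720
  γ=atan2(-0.3747,0.1750)=-1.1338;  ψ=arccos(0.1742)=1.3957;  θ2=γ+ψ≈0.2619
rotate P by −φ3: (0.0948, -0.0374, -0.3747)
  e−x'=0.0652;  (l²−L²−(e−x')²−y'²−z²)/2L = 0.1599
  γ=atan2(-0.3747,0.0652)=-1.3985;  ψ=arccos(0.4204)=1.1370;  θ3=γ+ψ≈-0.2616

θ₁ = 0.5239, θ₂ = 0.2619, θ₃ = -0.2616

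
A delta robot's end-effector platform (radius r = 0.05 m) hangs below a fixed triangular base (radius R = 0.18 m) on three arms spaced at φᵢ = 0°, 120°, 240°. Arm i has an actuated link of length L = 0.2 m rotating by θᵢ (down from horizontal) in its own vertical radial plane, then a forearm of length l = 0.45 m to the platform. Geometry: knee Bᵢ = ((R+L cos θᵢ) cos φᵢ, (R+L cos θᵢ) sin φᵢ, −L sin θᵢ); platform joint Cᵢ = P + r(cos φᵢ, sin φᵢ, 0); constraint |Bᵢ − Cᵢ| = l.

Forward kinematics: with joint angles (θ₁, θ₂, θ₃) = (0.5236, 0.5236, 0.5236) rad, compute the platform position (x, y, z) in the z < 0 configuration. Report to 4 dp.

φ1=0.0°: virtual centre (0.3032, 0.0000, -0.1000), radius l
φ2=120.0°: virtual centre (-0.1516, 0.2626, -0.1000), radius l
φ3=240.0°: virtual centre (-0.1516, -0.2626, -0.1000), radius l
subtract pairs → two planes through P
[-0.9096 0.5252 0.0000]·P = 0.0000;  [-0.9096 -0.5252 0.0000]·P = 0.0000
Cramer: x(z) = 0.0000+0.0000z;  y(z) = 0.0000+0.0000z
sphere 1 gives Az²+Bz+C=0 with A=1.0000, B=0.2000, C=-0.1006;  B²−4AC=0.4423;  roots -0.4325, 0.2325;  negative root z = -0.4325
x = 0.0000, y = 0.0000

(0.0000, 0.0000, -0.4325)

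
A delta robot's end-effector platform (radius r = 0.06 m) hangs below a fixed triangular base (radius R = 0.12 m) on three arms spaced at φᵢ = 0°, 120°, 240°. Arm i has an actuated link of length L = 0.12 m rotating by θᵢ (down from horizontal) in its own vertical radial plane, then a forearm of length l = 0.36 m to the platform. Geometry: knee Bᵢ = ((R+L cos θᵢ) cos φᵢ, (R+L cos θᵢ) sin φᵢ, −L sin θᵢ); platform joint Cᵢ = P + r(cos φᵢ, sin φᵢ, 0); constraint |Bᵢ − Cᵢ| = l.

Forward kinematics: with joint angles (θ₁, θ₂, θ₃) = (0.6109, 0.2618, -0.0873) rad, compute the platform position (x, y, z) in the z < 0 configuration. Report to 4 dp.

arm 1 at φ=0.0°: ρ1 = 0.1583;  O1 = (0.1583, 0.0000, -0.0688)
φ2=120.0°: virtual centre (-0.0880, 0.1523, -0.0311), radius l
arm 3 at φ=240.0°: ρ3 = 0.1795;  O3 = (-0.0898, -0.1555, 0.0105)
eliminate P² terms by subtracting sphere 1 from 2 and 3
linear system: -0.4925x+0.3047y = 0.0021−0.0755z; -0.4961x+-0.3110y = 0.0025−0.1586z
det = 0.3043;  x = -0.0047+0.2360z,  y = -0.0007+0.1335z
quadratic in z: (1.0735)z²+(0.0605)z+(-0.0983)=0, √Δ=0.6525 → z ∈ {-0.3321, 0.2757}; z = -0.3321 (taking z<0)
x = -0.0831, y = -0.0450

(-0.0831, -0.0450, -0.3321)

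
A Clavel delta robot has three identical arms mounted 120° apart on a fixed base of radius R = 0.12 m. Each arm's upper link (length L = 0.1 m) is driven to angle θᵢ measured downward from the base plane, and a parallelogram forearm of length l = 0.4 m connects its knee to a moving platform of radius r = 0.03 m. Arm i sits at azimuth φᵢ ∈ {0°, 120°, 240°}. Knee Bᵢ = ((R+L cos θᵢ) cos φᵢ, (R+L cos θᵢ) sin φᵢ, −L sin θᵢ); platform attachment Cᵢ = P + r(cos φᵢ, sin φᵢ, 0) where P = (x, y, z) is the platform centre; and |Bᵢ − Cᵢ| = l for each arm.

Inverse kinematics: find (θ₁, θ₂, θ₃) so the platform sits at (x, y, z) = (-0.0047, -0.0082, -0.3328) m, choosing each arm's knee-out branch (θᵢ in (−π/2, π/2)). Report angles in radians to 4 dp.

rotate P by −φ1: (-0.0047, -0.0082, -0.3328)
  e−x'=0.0947;  (l²−L²−(e−x')²−y'²−z²)/2L = 0.1510
  θ1 = atan2(B,A) + arccos(C/0.3460) = -0.1745
φ2=120.0° → target in arm frame (-0.0048, 0.0082)
  A cos θ + B sin θ = C:  0.0948·cos θ + -0.3328·sin θ = 0.1510
  √(A²+B²)=0.3460;  θ2 = -1.2934+1.1192 ≈ -0.1742
rotate P by −φ3: (0.0095, 0.0000, -0.3328)
  e−x'=0.0805;  (l²−L²−(e−x')²−y'²−z²)/2L = 0.1638
  γ=atan2(-0.3328,0.0805)=-1.3333;  ψ=arccos(0.4783)=1.0721;  θ3=γ+ψ≈-0.2613

θ₁ = -0.1745, θ₂ = -0.1742, θ₃ = -0.2613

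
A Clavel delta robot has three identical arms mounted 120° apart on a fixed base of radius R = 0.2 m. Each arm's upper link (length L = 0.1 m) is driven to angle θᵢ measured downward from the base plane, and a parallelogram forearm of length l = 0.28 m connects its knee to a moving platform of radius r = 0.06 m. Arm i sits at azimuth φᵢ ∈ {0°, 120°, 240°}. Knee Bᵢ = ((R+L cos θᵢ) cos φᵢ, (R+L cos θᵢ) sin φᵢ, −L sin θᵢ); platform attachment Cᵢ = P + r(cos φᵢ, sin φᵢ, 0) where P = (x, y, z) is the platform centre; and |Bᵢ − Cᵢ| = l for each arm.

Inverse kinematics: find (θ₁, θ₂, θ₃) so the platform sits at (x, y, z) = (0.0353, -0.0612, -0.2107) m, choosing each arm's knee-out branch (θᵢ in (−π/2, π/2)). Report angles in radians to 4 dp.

θ₁ = 0.2623, θ₂ = 1.1341, θ₃ = 0.2618

φ1=0.0° → target in arm frame (0.0353, -0.0612)
  e−x'=0.1047;  (l²−L²−(e−x')²−y'²−z²)/2L = 0.0465
  θ1 = atan2(B,A) + arccos(C/0.2353) = 0.2623
rotate P by −φ2: (-0.0707, 0.0000, -0.2107)
  A=0.2107, B=-0.2107, C=(l²−L²−A²−y'²−z²)/(2L)=-0.1018
  √(A²+B²)=0.2979;  θ2 = -0.7855+1.9196 ≈ 1.1341
rotate P by −φ3: (0.0354, 0.0612, -0.2107)
  e−x'=0.1046;  (l²−L²−(e−x')²−y'²−z²)/2L = 0.0466
  θ3 = atan2(B,A) + arccos(C/0.2353) = 0.2618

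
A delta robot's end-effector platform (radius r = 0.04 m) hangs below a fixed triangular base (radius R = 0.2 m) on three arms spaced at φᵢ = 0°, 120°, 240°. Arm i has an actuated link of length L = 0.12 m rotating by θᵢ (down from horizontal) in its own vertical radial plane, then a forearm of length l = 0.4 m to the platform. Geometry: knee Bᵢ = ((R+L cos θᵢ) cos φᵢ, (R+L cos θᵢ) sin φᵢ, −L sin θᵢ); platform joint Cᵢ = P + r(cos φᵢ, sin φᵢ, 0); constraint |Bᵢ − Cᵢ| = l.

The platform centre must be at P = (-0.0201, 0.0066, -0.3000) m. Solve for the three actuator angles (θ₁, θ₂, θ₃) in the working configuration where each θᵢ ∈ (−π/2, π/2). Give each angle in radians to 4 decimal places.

θ₁ = 0.2617, θ₂ = 0.0003, θ₃ = 0.0873

rotate P by −φ1: (-0.0201, 0.0066, -0.3000)
  e−x'=0.1801;  (l²−L²−(e−x')²−y'²−z²)/2L = 0.0963
  √(A²+B²)=0.3499;  θ1 = -1.0301+1.2919 ≈ 0.2617
arm 2 (φ=120.0°): x'=0.0158, y'=0.0141
  A=0.1442, B=-0.3000, C=(l²−L²−A²−y'²−z²)/(2L)=0.1442
  √(A²+B²)=0.3329;  θ2 = -1.1226+1.1229 ≈ 0.0003
φ3=240.0° → target in arm frame (0.0043, -0.0207)
  A cos θ + B sin θ = C:  0.1557·cos θ + -0.3000·sin θ = 0.1289
  γ=atan2(-0.3000,0.1557)=-1.0922;  ψ=arccos(0.3814)=1.1795;  θ3=γ+ψ≈0.0873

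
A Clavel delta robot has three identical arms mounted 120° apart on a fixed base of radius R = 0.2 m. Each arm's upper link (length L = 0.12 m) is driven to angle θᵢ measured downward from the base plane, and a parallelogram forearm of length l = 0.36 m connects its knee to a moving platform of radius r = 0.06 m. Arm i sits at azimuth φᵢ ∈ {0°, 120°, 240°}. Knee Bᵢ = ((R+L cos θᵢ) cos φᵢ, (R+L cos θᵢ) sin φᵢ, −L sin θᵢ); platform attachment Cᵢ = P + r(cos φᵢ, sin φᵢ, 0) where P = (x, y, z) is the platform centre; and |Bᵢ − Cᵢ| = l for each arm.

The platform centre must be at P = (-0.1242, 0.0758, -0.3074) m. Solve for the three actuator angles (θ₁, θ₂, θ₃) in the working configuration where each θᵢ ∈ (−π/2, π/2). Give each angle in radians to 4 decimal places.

θ₁ = 1.3089, θ₂ = -0.1745, θ₃ = 0.6985

φ1=0.0° → target in arm frame (-0.1242, 0.0758)
  A=0.2642, B=-0.3074, C=(l²−L²−A²−y'²−z²)/(2L)=-0.2285
  γ=atan2(-0.3074,0.2642)=-0.8608;  ψ=arccos(-0.5638)=2.1697;  θ1=γ+ψ≈1.3089
rotate P by −φ2: (0.1277, 0.0697, -0.3074)
  A=0.0123, B=-0.3074, C=(l²−L²−A²−y'²−z²)/(2L)=0.0654
  √(A²+B²)=0.3076;  θ2 = -1.5309+1.3565 ≈ -0.1745
φ3=240.0° → target in arm frame (-0.0035, -0.1455)
  A cos θ + B sin θ = C:  0.1435·cos θ + -0.3074·sin θ = -0.0877
  θ3 = atan2(B,A) + arccos(C/0.3393) = 0.6985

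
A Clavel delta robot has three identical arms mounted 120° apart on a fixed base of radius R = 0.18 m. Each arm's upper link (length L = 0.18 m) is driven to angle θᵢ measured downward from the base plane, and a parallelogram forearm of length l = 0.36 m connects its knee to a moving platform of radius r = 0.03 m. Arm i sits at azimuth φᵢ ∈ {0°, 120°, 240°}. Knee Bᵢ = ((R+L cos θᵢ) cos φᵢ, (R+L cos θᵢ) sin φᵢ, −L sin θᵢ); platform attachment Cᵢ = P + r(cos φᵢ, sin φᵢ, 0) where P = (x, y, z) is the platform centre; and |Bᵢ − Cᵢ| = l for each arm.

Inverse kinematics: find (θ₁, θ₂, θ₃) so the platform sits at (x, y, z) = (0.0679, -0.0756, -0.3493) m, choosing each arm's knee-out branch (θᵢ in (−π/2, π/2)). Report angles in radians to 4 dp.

φ1=0.0° → target in arm frame (0.0679, -0.0756)
  A=0.0821, B=-0.3493, C=(l²−L²−A²−y'²−z²)/(2L)=-0.1035
  √(A²+B²)=0.3588;  θ1 = -1.3399+1.8635 ≈ 0.5235
rotate P by −φ2: (-0.0994, -0.0210, -0.3493)
  e−x'=0.2494;  (l²−L²−(e−x')²−y'²−z²)/2L = -0.2430
  γ=atan2(-0.3493,0.2494)=-0.9507;  ψ=arccos(-0.5660)=2.1725;  θ2=γ+ψ≈1.2218
arm 3 (φ=240.0°): x'=0.0315, y'=0.0966
  A=0.1185, B=-0.3493, C=(l²−L²−A²−y'²−z²)/(2L)=-0.1338
  θ3 = atan2(B,A) + arccos(C/0.3688) = 0.6983

θ₁ = 0.5235, θ₂ = 1.2218, θ₃ = 0.6983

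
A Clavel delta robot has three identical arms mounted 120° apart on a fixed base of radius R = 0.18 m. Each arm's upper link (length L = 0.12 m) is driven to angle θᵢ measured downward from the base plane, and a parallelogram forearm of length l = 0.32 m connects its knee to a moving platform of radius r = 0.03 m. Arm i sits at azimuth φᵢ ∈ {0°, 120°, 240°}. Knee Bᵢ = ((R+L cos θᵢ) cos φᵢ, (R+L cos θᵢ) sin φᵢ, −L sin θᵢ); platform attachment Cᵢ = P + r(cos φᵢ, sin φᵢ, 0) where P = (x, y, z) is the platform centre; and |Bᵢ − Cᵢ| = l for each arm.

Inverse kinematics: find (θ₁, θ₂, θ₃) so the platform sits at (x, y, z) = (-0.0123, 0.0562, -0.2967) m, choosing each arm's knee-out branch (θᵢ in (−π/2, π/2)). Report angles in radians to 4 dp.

θ₁ = 0.8729, θ₂ = 0.4364, θ₃ = 1.0476

arm 1 (φ=0.0°): x'=-0.0123, y'=0.0562
  e−x'=0.1623;  (l²−L²−(e−x')²−y'²−z²)/2L = -0.1230
  √(A²+B²)=0.3382;  θ1 = -1.0702+1.9432 ≈ 0.8729
arm 2 (φ=120.0°): x'=0.0548, y'=-0.0174
  A cos θ + B sin θ = C:  0.0952·cos θ + -0.2967·sin θ = -0.0391
  √(A²+B²)=0.3116;  θ2 = -1.2604+1.6968 ≈ 0.4364
arm 3 (φ=240.0°): x'=-0.0425, y'=-0.0388
  A=0.1925, B=-0.2967, C=(l²−L²−A²−y'²−z²)/(2L)=-0.1608
  √(A²+B²)=0.3537;  θ3 = -0.9952+2.0428 ≈ 1.0476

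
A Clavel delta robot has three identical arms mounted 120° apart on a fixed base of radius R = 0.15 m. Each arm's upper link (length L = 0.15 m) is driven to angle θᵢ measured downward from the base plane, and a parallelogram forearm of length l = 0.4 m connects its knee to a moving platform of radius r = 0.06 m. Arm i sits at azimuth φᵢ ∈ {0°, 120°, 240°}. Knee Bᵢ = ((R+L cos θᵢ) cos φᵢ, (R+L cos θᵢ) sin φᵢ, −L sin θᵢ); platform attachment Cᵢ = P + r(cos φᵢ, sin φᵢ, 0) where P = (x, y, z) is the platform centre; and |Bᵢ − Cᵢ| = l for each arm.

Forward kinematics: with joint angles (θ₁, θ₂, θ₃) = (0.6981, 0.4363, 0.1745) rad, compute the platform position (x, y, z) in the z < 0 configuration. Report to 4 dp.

arm 1 at φ=0.0°: (R−r)+L cos θ1 = 0.2049;  centre 1 = (0.2049, 0.0000, -0.0964)
φ2=120.0°: virtual centre (-0.1130, 0.1957, -0.0634), radius l
φ3=240.0°: virtual centre (-0.1189, -0.2059, -0.0260), radius l
eliminate P² terms by subtracting sphere 1 from 2 and 3
[-0.6358 0.3914 0.0661]·P = 0.0038;  [-0.6475 -0.4117 0.1407]·P = 0.0059
Cramer: x(z) = -0.0075+0.1597z;  y(z) = -0.0025+0.0907z
sphere 1 gives Az²+Bz+C=0 with A=1.0337, B=0.1245, C=-0.1056;  B²−4AC=0.4520;  roots -0.3854, 0.2650;  negative root z = -0.3854
x = -0.0691, y = -0.0375

(-0.0691, -0.0375, -0.3854)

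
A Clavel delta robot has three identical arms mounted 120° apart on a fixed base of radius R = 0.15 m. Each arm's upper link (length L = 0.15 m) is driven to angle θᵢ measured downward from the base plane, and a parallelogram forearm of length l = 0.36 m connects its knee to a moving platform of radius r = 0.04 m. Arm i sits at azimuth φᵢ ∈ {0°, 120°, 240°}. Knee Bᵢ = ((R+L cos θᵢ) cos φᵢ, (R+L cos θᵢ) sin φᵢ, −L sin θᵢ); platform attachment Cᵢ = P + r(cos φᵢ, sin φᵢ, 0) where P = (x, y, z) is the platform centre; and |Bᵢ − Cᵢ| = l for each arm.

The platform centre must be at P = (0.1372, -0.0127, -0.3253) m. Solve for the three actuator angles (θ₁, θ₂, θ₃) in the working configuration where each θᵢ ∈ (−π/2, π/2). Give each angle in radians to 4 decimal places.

rotate P by −φ1: (0.1372, -0.0127, -0.3253)
  A cos θ + B sin θ = C:  -0.0272·cos θ + -0.3253·sin θ = 0.0013
  √(A²+B²)=0.3264;  θ1 = -1.6542+1.5669 ≈ -0.0873
arm 2 (φ=120.0°): x'=-0.0796, y'=-0.1125
  A=0.1896, B=-0.3253, C=(l²−L²−A²−y'²−z²)/(2L)=-0.1577
  γ=atan2(-0.3253,0.1896)=-1.0431;  ψ=arccos(-0.4189)=2.0030;  θ2=γ+ψ≈0.9599
arm 3 (φ=240.0°): x'=-0.0576, y'=0.1252
  A cos θ + B sin θ = C:  0.1676·cos θ + -0.3253·sin θ = -0.1416
  θ3 = atan2(B,A) + arccos(C/0.3659) = 0.8730

θ₁ = -0.0873, θ₂ = 0.9599, θ₃ = 0.8730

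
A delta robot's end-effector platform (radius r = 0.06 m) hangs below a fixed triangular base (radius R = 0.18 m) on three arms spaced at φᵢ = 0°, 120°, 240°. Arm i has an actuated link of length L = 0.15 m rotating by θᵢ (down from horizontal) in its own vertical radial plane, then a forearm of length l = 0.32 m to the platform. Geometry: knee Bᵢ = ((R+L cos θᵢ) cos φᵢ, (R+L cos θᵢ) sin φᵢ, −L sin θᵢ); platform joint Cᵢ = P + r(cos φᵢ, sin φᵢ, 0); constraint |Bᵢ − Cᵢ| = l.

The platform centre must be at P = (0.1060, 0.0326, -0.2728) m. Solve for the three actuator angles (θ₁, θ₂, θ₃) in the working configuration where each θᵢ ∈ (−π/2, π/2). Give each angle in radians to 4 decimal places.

φ1=0.0° → target in arm frame (0.1060, 0.0326)
  A=0.0140, B=-0.2728, C=(l²−L²−A²−y'²−z²)/(2L)=0.0141
  γ=atan2(-0.2728,0.0140)=-1.5195;  ψ=arccos(0.0515)=1.5193;  θ1=γ+ψ≈-0.0003
arm 2 (φ=120.0°): x'=-0.0248, y'=-0.1081
  e−x'=0.1448;  (l²−L²−(e−x')²−y'²−z²)/2L = -0.0905
  √(A²+B²)=0.3088;  θ2 = -1.0829+1.8683 ≈ 0.7854
φ3=240.0° → target in arm frame (-0.0812, 0.0755)
  A cos θ + B sin θ = C:  0.2012·cos θ + -0.2728·sin θ = -0.1357
  √(A²+B²)=0.3390;  θ3 = -0.9352+1.9827 ≈ 1.0475

θ₁ = -0.0003, θ₂ = 0.7854, θ₃ = 1.0475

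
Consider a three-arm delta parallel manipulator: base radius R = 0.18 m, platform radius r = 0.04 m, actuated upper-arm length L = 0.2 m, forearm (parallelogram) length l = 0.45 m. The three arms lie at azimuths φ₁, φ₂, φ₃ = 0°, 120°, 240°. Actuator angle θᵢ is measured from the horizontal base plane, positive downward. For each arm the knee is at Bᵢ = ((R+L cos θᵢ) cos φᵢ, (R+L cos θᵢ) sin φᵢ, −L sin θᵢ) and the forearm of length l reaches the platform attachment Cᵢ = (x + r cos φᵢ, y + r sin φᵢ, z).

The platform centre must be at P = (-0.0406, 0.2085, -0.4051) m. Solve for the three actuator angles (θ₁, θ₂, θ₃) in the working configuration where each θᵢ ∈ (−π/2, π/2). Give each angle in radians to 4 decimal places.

θ₁ = 0.8727, θ₂ = -0.0876, θ₃ = 1.2218

φ1=0.0° → target in arm frame (-0.0406, 0.2085)
  A cos θ + B sin θ = C:  0.1806·cos θ + -0.4051·sin θ = -0.1942
  θ1 = atan2(B,A) + arccos(C/0.4435) = 0.8727
arm 2 (φ=120.0°): x'=0.2009, y'=-0.0691
  A cos θ + B sin θ = C:  -0.0609·cos θ + -0.4051·sin θ = -0.0252
  √(A²+B²)=0.4096;  θ2 = -1.7199+1.6324 ≈ -0.0876
rotate P by −φ3: (-0.1603, -0.1394, -0.4051)
  e−x'=0.3003;  (l²−L²−(e−x')²−y'²−z²)/2L = -0.2780
  γ=atan2(-0.4051,0.3003)=-0.9329;  ψ=arccos(-0.5513)=2.1547;  θ3=γ+ψ≈1.2218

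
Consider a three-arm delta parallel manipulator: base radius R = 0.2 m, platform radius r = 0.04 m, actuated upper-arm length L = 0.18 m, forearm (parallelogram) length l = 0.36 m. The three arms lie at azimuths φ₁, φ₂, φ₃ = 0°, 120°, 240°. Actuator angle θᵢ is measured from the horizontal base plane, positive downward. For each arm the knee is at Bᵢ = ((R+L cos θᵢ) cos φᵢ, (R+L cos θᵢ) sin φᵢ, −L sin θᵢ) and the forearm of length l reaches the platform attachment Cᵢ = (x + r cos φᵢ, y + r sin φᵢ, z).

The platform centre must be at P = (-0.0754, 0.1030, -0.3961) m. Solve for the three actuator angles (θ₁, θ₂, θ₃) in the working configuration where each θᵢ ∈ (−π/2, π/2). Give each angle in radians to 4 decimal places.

θ₁ = 1.3963, θ₂ = 0.5236, θ₃ = 1.3093

φ1=0.0° → target in arm frame (-0.0754, 0.1030)
  A=0.2354, B=-0.3961, C=(l²−L²−A²−y'²−z²)/(2L)=-0.3492
  θ1 = atan2(B,A) + arccos(C/0.4608) = 1.3963
φ2=120.0° → target in arm frame (0.1269, 0.0138)
  A cos θ + B sin θ = C:  0.0331·cos θ + -0.3961·sin θ = -0.1694
  θ2 = atan2(B,A) + arccos(C/0.3975) = 0.5236
rotate P by −φ3: (-0.0515, -0.1168, -0.3961)
  e−x'=0.2115;  (l²−L²−(e−x')²−y'²−z²)/2L = -0.3280
  √(A²+B²)=0.4490;  θ3 = -1.0804+2.3897 ≈ 1.3093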